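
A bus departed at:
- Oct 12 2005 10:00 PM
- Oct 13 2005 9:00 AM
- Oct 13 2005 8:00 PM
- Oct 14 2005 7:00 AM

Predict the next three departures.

Oct 14 2005 6:00 PM, Oct 15 2005 5:00 AM, Oct 15 2005 4:00 PM

Spacing: 11, 11, 11 h — constant 11 h.
Oct 14 2005 7:00 AM + 11 h = Oct 14 2005 6:00 PM.
Oct 14 2005 6:00 PM + 11 h = Oct 15 2005 5:00 AM.
Oct 15 2005 5:00 AM + 11 h = Oct 15 2005 4:00 PM.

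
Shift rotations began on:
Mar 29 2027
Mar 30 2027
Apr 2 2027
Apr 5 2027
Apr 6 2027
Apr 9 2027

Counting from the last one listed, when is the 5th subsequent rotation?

Apr 20 2027

Gaps: 1, 3, 3, 1, 3 days — not constant, but cyclic with period 3.
The events fall on every Monday, Tuesday and Friday.
Next Monday: Apr 12 2027.
The following Tuesday is Apr 13 2027.
The following Friday is Apr 16 2027.
The following Monday is Apr 19 2027.
The following Tuesday is Apr 20 2027.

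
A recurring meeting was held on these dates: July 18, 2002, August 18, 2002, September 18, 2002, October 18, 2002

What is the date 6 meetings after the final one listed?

April 18, 2003

The day-of-month is always 18 (31, 31, 30 days between events).
So this recurs on the 18th of each month.
Next: November 2002 → November 18, 2002.
December 2002: December 18, 2002.
January 2003: January 18, 2003.
February 2003: February 18, 2003.
March 2003: March 18, 2003.
Next: April 2003 → April 18, 2003.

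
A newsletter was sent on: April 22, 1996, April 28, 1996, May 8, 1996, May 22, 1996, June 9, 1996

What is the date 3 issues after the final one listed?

August 26, 1996

Intervals are 6, 10, 14, 18 days — an arithmetic progression with common difference 4.
Next gap: 22 days. June 9, 1996 + 22 days = July 1, 1996.
Next gap: 26 days. July 1, 1996 + 26 days = July 27, 1996.
Next gap: 30 days. July 27, 1996 + 30 days = August 26, 1996.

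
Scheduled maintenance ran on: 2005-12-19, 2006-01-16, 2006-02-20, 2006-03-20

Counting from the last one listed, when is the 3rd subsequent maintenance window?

These are Mondays at 28- or 35-day spacing (28, 35, 28).
The pattern: 3rd Monday of the month.
April 2006 — 3rd Monday is 2006-04-17.
3rd Monday of May 2006: 2006-05-15.
3rd Monday of June 2006: 2006-06-19.

2006-06-19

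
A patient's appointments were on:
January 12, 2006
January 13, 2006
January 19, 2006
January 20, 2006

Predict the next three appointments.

The gap pattern 1, 6, 1 repeats every 2 events.
These are the Thursdays and Fridays of each week.
The following Thursday is January 26, 2006.
The following Friday is January 27, 2006.
The following Thursday is February 2, 2006.

January 26, 2006; January 27, 2006; February 2, 2006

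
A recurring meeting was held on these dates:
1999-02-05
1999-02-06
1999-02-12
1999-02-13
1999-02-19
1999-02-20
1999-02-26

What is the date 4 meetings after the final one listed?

1999-03-12

Every event lands on a Friday or Saturday (gaps cycle 1, 6, 1, 6, 1, 6).
So the schedule is: every Friday and Saturday.
The following Saturday is 1999-02-27.
The following Friday is 1999-03-05.
The following Saturday is 1999-03-06.
The following Friday is 1999-03-12.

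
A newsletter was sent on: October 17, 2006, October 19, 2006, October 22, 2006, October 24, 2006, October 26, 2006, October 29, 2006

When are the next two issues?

Every event lands on a Tuesday or Thursday or Sunday (gaps cycle 2, 3, 2, 2, 3).
So the schedule is: every Tuesday, Thursday and Sunday.
Next Tuesday: October 31, 2006.
Next Thursday: November 2, 2006.

October 31, 2006; November 2, 2006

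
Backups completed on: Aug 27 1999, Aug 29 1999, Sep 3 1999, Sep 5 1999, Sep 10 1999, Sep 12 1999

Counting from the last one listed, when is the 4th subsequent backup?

The gap pattern 2, 5, 2, 5, 2 repeats every 2 events.
These are the Fridays and Sundays of each week.
The following Friday is Sep 17 1999.
The following Sunday is Sep 19 1999.
The following Friday is Sep 24 1999.
The following Sunday is Sep 26 1999.

Sep 26 1999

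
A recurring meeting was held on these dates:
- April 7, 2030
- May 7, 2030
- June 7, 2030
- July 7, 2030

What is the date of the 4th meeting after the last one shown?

November 7, 2030

Each date is the 7th; the gaps (30, 31, 30) track the month lengths.
The rule is the 7th of each month.
Next: August 2030 → August 7, 2030.
Next: September 2030 → September 7, 2030.
October 2030: October 7, 2030.
November 2030: November 7, 2030.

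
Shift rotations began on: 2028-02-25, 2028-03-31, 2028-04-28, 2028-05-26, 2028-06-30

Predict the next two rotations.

These are Fridays with 35, 28, 28, 35-day gaps.
Each is the final Friday of its month — 2028-03-31 is past the 28th, so '4th Friday' doesn't fit.
July 2028 ends with Friday 2028-07-28.
August 2028 ends with Friday 2028-08-25.

2028-07-28, 2028-08-25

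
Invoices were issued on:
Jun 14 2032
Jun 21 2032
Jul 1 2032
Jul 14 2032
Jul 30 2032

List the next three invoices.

The spacing grows by 3 each time: 7, 10, 13, 16 days.
Next gap: 19 days. Jul 30 2032 + 19 days = Aug 18 2032.
Next gap: 22 days. Aug 18 2032 + 22 days = Sep 9 2032.
Next gap: 25 days. Sep 9 2032 + 25 days = Oct 4 2032.

Aug 18 2032, Sep 9 2032, Oct 4 2032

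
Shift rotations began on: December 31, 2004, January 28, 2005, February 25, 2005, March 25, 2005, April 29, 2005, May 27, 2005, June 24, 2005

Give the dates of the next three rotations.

All Fridays; the gaps (28, 28, 28, 35, 28, 28) vary with month length.
This is the last Friday of each month.
July 2005 ends with Friday July 29, 2005.
August 2005 ends with Friday August 26, 2005.
Last Friday of September 2005: September 30, 2005.

July 29, 2005; August 26, 2005; September 30, 2005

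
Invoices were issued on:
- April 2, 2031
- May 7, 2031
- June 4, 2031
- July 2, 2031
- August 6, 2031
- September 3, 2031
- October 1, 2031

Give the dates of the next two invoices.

November 5, 2031; December 3, 2031

All dates are Wednesdays, 35, 28, 28, 35, 28, 28 days apart.
Specifically, the 1st Wednesday of each month.
November 2031 — 1st Wednesday is November 5, 2031.
December 2031 — 1st Wednesday is December 3, 2031.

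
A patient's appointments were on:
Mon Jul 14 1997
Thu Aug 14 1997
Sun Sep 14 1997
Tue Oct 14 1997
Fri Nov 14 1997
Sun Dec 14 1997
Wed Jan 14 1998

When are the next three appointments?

Sat Feb 14 1998, Sat Mar 14 1998, Tue Apr 14 1998

Each date is the 14th; the gaps (31, 31, 30, 31, 30, 31) track the month lengths.
The rule is the 14th of each month.
February 1998: Sat Feb 14 1998.
Next: March 1998 → Sat Mar 14 1998.
Next: April 1998 → Tue Apr 14 1998.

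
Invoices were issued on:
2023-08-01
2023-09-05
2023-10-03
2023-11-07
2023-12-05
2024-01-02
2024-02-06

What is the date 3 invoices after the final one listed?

These are Tuesdays at 28- or 35-day spacing (35, 28, 35, 28, 28, 35).
The pattern: 1st Tuesday of the month.
1st Tuesday of March 2024: 2024-03-05.
1st Tuesday of April 2024: 2024-04-02.
May 2024 — 1st Tuesday is 2024-05-07.

2024-05-07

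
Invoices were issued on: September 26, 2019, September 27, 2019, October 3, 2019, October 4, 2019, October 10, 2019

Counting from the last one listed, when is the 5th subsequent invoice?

Every event lands on a Thursday or Friday (gaps cycle 1, 6, 1, 6).
So the schedule is: every Thursday and Friday.
Next Friday: October 11, 2019.
Next Thursday: October 17, 2019.
The following Friday is October 18, 2019.
Next Thursday: October 24, 2019.
Next Friday: October 25, 2019.

October 25, 2019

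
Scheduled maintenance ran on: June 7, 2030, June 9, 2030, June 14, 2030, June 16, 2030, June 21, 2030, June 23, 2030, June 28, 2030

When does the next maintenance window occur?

June 30, 2030

Gaps: 2, 5, 2, 5, 2, 5 days — not constant, but cyclic with period 2.
The events fall on every Friday and Sunday.
The following Sunday is June 30, 2030.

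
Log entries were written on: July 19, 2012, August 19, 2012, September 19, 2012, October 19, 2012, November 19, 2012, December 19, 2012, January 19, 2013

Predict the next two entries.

Gaps: 31, 31, 30, 31, 30, 31 days — not constant. Every event is on the 19th of the month.
Pattern: the 19th of each month.
Next: February 2013 → February 19, 2013.
Next: March 2013 → March 19, 2013.

February 19, 2013; March 19, 2013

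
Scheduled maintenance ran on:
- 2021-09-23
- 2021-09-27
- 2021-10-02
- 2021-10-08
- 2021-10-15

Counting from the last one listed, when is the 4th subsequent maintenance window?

2021-11-22

Gaps: 4, 5, 6, 7 days — each gap is 1 larger than the previous one.
Next gap: 8 days. 2021-10-15 + 8 days = 2021-10-23.
Next gap: 9 days. 2021-10-23 + 9 days = 2021-11-01.
Next gap: 10 days. 2021-11-01 + 10 days = 2021-11-11.
Next gap: 11 days. 2021-11-11 + 11 days = 2021-11-22.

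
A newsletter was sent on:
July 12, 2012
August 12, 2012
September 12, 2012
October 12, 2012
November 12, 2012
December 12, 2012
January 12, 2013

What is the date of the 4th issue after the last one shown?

May 12, 2013

Gaps: 31, 31, 30, 31, 30, 31 days — not constant. Every event is on the 12th of the month.
Pattern: the 12th of each month.
Next: February 2013 → February 12, 2013.
Next: March 2013 → March 12, 2013.
Next: April 2013 → April 12, 2013.
Next: May 2013 → May 12, 2013.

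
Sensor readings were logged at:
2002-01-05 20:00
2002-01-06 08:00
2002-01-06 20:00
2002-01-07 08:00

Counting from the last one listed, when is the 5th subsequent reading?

2002-01-09 20:00

Gaps: 12, 12, 12 hours — each event is 12 hours after the previous one.
2002-01-07 08:00 + 12 h = 2002-01-07 20:00.
2002-01-07 20:00 + 12 h = 2002-01-08 08:00.
2002-01-08 08:00 + 12 h = 2002-01-08 20:00.
2002-01-08 20:00 + 12 h = 2002-01-09 08:00.
2002-01-09 08:00 + 12 h = 2002-01-09 20:00.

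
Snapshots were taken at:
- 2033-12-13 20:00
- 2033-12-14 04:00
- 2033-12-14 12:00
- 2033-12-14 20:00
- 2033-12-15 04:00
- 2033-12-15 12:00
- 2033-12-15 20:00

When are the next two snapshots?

Spacing: 8, 8, 8, 8, 8, 8 h — constant 8 h.
2033-12-15 20:00 + 8 h = 2033-12-16 04:00.
2033-12-16 04:00 + 8 h = 2033-12-16 12:00.

2033-12-16 04:00, 2033-12-16 12:00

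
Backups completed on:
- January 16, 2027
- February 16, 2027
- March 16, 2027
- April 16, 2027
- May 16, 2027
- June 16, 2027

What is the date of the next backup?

July 16, 2027

Gaps: 31, 28, 31, 30, 31 days — not constant. Every event is on the 16th of the month.
Pattern: the 16th of each month.
Next: July 2027 → July 16, 2027.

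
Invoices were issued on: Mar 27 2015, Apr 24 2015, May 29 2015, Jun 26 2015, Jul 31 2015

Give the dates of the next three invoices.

These are Fridays with 28, 35, 28, 35-day gaps.
Each is the final Friday of its month — May 29 2015 is past the 28th, so '4th Friday' doesn't fit.
August 2015 ends with Friday Aug 28 2015.
September 2015 ends with Friday Sep 25 2015.
October 2015 ends with Friday Oct 30 2015.

Aug 28 2015, Sep 25 2015, Oct 30 2015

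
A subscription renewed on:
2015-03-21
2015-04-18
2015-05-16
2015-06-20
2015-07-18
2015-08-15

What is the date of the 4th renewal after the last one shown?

2015-12-19

These are Saturdays at 28- or 35-day spacing (28, 28, 35, 28, 28).
The pattern: 3rd Saturday of the month.
3rd Saturday of September 2015: 2015-09-19.
October 2015 — 3rd Saturday is 2015-10-17.
November 2015 — 3rd Saturday is 2015-11-21.
December 2015 — 3rd Saturday is 2015-12-19.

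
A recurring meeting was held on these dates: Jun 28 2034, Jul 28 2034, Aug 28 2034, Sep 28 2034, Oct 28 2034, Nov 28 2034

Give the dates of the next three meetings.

Each date is the 28th; the gaps (30, 31, 31, 30, 31) track the month lengths.
The rule is the 28th of each month.
Next: December 2034 → Dec 28 2034.
January 2035: Jan 28 2035.
February 2035: Feb 28 2035.

Dec 28 2034, Jan 28 2035, Feb 28 2035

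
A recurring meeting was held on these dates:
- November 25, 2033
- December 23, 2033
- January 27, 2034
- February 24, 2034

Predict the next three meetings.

March 24, 2034; April 28, 2034; May 26, 2034

Gaps: 28, 35, 28 days — a mix of 28 and 35. Every date is a Friday.
Each is the 4th Friday of its month.
March 2034 — 4th Friday is March 24, 2034.
4th Friday of April 2034: April 28, 2034.
4th Friday of May 2034: May 26, 2034.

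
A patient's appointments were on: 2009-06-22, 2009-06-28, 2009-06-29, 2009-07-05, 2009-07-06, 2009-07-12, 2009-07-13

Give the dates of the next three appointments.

Gaps: 6, 1, 6, 1, 6, 1 days — not constant, but cyclic with period 2.
The events fall on every Monday and Sunday.
The following Sunday is 2009-07-19.
Next Monday: 2009-07-20.
Next Sunday: 2009-07-26.

2009-07-19, 2009-07-20, 2009-07-26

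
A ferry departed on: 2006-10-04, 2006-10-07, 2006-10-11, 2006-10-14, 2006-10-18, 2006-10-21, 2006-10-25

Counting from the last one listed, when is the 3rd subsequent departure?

2006-11-04

Every event lands on a Wednesday or Saturday (gaps cycle 3, 4, 3, 4, 3, 4).
So the schedule is: every Wednesday and Saturday.
Next Saturday: 2006-10-28.
The following Wednesday is 2006-11-01.
The following Saturday is 2006-11-04.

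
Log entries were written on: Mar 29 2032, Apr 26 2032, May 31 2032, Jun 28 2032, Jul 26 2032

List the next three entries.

All Mondays; the gaps (28, 35, 28, 28) vary with month length.
This is the last Monday of each month.
August 2032 ends with Monday Aug 30 2032.
Last Monday of September 2032: Sep 27 2032.
October 2032 ends with Monday Oct 25 2032.

Aug 30 2032, Sep 27 2032, Oct 25 2032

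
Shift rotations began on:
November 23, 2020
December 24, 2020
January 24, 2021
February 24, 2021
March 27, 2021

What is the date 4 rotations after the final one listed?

Every event comes 31 days after the last (31, 31, 31, 31).
March 27, 2021 + 31 days = April 27, 2021.
April 27, 2021 + 31 days = May 28, 2021.
May 28, 2021 + 31 days = June 28, 2021.
June 28, 2021 + 31 days = July 29, 2021.

July 29, 2021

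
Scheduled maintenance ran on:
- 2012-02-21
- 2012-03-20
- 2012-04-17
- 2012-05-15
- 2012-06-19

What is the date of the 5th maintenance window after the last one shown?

2012-11-20

These are Tuesdays at 28- or 35-day spacing (28, 28, 28, 35).
The pattern: 3rd Tuesday of the month.
July 2012 — 3rd Tuesday is 2012-07-17.
3rd Tuesday of August 2012: 2012-08-21.
3rd Tuesday of September 2012: 2012-09-18.
October 2012 — 3rd Tuesday is 2012-10-16.
3rd Tuesday of November 2012: 2012-11-20.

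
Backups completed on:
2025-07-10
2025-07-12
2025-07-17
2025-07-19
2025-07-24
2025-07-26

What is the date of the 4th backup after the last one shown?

Gaps: 2, 5, 2, 5, 2 days — not constant, but cyclic with period 2.
The events fall on every Thursday and Saturday.
Next Thursday: 2025-07-31.
Next Saturday: 2025-08-02.
Next Thursday: 2025-08-07.
The following Saturday is 2025-08-09.

2025-08-09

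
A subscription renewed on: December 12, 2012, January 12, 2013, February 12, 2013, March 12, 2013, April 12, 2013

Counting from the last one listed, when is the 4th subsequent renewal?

Each date is the 12th; the gaps (31, 31, 28, 31) track the month lengths.
The rule is the 12th of each month.
Next: May 2013 → May 12, 2013.
June 2013: June 12, 2013.
July 2013: July 12, 2013.
Next: August 2013 → August 12, 2013.

August 12, 2013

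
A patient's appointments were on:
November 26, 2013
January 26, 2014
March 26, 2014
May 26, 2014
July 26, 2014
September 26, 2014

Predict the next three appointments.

The day-of-month is always 26 (61, 59, 61, 61, 62 days between events).
So this recurs on the 26th of every 2 months.
November 2014: November 26, 2014.
Next: January 2015 → January 26, 2015.
March 2015: March 26, 2015.

November 26, 2014; January 26, 2015; March 26, 2015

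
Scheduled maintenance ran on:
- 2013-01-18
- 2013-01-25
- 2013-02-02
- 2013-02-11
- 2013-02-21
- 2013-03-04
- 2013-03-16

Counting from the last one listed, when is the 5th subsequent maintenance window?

Gaps: 7, 8, 9, 10, 11, 12 days — each gap is 1 larger than the previous one.
Next gap: 13 days. 2013-03-16 + 13 days = 2013-03-29.
Next gap: 14 days. 2013-03-29 + 14 days = 2013-04-12.
Next gap: 15 days. 2013-04-12 + 15 days = 2013-04-27.
Next gap: 16 days. 2013-04-27 + 16 days = 2013-05-13.
Next gap: 17 days. 2013-05-13 + 17 days = 2013-05-30.

2013-05-30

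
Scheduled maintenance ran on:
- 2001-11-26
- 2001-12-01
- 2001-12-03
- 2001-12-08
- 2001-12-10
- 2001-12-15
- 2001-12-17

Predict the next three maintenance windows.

2001-12-22, 2001-12-24, 2001-12-29

Every event lands on a Monday or Saturday (gaps cycle 5, 2, 5, 2, 5, 2).
So the schedule is: every Monday and Saturday.
Next Saturday: 2001-12-22.
The following Monday is 2001-12-24.
The following Saturday is 2001-12-29.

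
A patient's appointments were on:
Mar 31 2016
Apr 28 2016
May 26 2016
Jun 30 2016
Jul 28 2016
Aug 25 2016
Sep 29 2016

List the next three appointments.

Oct 27 2016, Nov 24 2016, Dec 29 2016

These are Thursdays with 28, 28, 35, 28, 28, 35-day gaps.
Each is the final Thursday of its month — Mar 31 2016 is past the 28th, so '4th Thursday' doesn't fit.
October 2016 ends with Thursday Oct 27 2016.
November 2016 ends with Thursday Nov 24 2016.
Last Thursday of December 2016: Dec 29 2016.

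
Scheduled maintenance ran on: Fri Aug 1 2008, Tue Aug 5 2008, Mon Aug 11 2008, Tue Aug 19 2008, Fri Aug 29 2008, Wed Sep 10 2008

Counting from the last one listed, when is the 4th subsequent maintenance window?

Gaps: 4, 6, 8, 10, 12 days — each gap is 2 larger than the previous one.
Next gap: 14 days. Wed Sep 10 2008 + 14 days = Wed Sep 24 2008.
Next gap: 16 days. Wed Sep 24 2008 + 16 days = Fri Oct 10 2008.
Next gap: 18 days. Fri Oct 10 2008 + 18 days = Tue Oct 28 2008.
Next gap: 20 days. Tue Oct 28 2008 + 20 days = Mon Nov 17 2008.

Mon Nov 17 2008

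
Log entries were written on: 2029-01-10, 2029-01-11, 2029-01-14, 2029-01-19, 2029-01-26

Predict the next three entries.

2029-02-04, 2029-02-15, 2029-02-28

The spacing grows by 2 each time: 1, 3, 5, 7 days.
Next gap: 9 days. 2029-01-26 + 9 days = 2029-02-04.
Next gap: 11 days. 2029-02-04 + 11 days = 2029-02-15.
Next gap: 13 days. 2029-02-15 + 13 days = 2029-02-28.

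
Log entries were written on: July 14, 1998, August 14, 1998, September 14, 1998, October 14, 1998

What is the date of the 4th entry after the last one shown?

February 14, 1999

Gaps: 31, 31, 30 days — not constant. Every event is on the 14th of the month.
Pattern: the 14th of each month.
November 1998: November 14, 1998.
Next: December 1998 → December 14, 1998.
January 1999: January 14, 1999.
February 1999: February 14, 1999.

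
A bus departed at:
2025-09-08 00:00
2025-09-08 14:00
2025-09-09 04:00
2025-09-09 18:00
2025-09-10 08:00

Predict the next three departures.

2025-09-10 22:00, 2025-09-11 12:00, 2025-09-12 02:00

Gaps: 14, 14, 14, 14 hours — each event is 14 hours after the previous one.
2025-09-10 08:00 + 14 h = 2025-09-10 22:00.
2025-09-10 22:00 + 14 h = 2025-09-11 12:00.
2025-09-11 12:00 + 14 h = 2025-09-12 02:00.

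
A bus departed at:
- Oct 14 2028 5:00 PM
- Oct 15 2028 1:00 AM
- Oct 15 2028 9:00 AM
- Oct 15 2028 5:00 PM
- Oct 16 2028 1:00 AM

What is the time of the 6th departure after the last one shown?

Spacing: 8, 8, 8, 8 h — constant 8 h.
Oct 16 2028 1:00 AM + 8 h = Oct 16 2028 9:00 AM.
Oct 16 2028 9:00 AM + 8 h = Oct 16 2028 5:00 PM.
Oct 16 2028 5:00 PM + 8 h = Oct 17 2028 1:00 AM.
Oct 17 2028 1:00 AM + 8 h = Oct 17 2028 9:00 AM.
Oct 17 2028 9:00 AM + 8 h = Oct 17 2028 5:00 PM.
Oct 17 2028 5:00 PM + 8 h = Oct 18 2028 1:00 AM.

Oct 18 2028 1:00 AM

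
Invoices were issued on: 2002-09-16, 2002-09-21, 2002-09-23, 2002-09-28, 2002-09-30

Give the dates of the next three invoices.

Gaps: 5, 2, 5, 2 days — not constant, but cyclic with period 2.
The events fall on every Monday and Saturday.
Next Saturday: 2002-10-05.
The following Monday is 2002-10-07.
Next Saturday: 2002-10-12.

2002-10-05, 2002-10-07, 2002-10-12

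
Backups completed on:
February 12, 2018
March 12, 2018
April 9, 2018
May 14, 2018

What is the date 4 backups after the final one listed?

September 10, 2018

All dates are Mondays, 28, 28, 35 days apart.
Specifically, the 2nd Monday of each month.
2nd Monday of June 2018: June 11, 2018.
2nd Monday of July 2018: July 9, 2018.
2nd Monday of August 2018: August 13, 2018.
2nd Monday of September 2018: September 10, 2018.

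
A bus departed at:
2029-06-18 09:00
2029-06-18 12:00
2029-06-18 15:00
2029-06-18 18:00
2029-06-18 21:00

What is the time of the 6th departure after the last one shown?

Spacing: 3, 3, 3, 3 h — constant 3 h.
2029-06-18 21:00 + 3 h = 2029-06-19 00:00.
2029-06-19 00:00 + 3 h = 2029-06-19 03:00.
2029-06-19 03:00 + 3 h = 2029-06-19 06:00.
2029-06-19 06:00 + 3 h = 2029-06-19 09:00.
2029-06-19 09:00 + 3 h = 2029-06-19 12:00.
2029-06-19 12:00 + 3 h = 2029-06-19 15:00.

2029-06-19 15:00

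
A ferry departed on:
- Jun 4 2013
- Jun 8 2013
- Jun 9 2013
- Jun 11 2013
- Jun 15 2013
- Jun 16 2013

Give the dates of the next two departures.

The gap pattern 4, 1, 2, 4, 1 repeats every 3 events.
These are the Tuesdays, Saturdays and Sundays of each week.
Next Tuesday: Jun 18 2013.
The following Saturday is Jun 22 2013.

Jun 18 2013, Jun 22 2013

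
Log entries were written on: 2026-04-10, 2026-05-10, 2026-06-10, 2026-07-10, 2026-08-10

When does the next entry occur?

Each date is the 10th; the gaps (30, 31, 30, 31) track the month lengths.
The rule is the 10th of each month.
September 2026: 2026-09-10.

2026-09-10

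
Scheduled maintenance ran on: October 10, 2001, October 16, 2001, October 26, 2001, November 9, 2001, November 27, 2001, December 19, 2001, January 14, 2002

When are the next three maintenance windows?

Gaps: 6, 10, 14, 18, 22, 26 days — each gap is 4 larger than the previous one.
Next gap: 30 days. January 14, 2002 + 30 days = February 13, 2002.
Next gap: 34 days. February 13, 2002 + 34 days = March 19, 2002.
Next gap: 38 days. March 19, 2002 + 38 days = April 26, 2002.

February 13, 2002; March 19, 2002; April 26, 2002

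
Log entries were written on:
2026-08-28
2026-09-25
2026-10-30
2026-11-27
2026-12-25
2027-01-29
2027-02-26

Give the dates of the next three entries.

Every date is a Friday; gaps 28, 35, 28, 28, 35, 28 days.
Each is the last Friday of its month (at least one falls on the 29th or later, ruling out '4th Friday').
March 2027 ends with Friday 2027-03-26.
April 2027 ends with Friday 2027-04-30.
Last Friday of May 2027: 2027-05-28.

2027-03-26, 2027-04-30, 2027-05-28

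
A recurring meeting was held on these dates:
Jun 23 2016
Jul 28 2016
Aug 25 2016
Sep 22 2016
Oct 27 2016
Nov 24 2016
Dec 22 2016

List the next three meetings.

All dates are Thursdays, 35, 28, 28, 35, 28, 28 days apart.
Specifically, the 4th Thursday of each month.
4th Thursday of January 2017: Jan 26 2017.
February 2017 — 4th Thursday is Feb 23 2017.
4th Thursday of March 2017: Mar 23 2017.

Jan 26 2017, Feb 23 2017, Mar 23 2017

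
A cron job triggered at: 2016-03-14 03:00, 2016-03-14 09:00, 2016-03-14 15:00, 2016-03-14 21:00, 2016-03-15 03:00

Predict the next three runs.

Gaps: 6, 6, 6, 6 hours — each event is 6 hours after the previous one.
2016-03-15 03:00 + 6 h = 2016-03-15 09:00.
2016-03-15 09:00 + 6 h = 2016-03-15 15:00.
2016-03-15 15:00 + 6 h = 2016-03-15 21:00.

2016-03-15 09:00, 2016-03-15 15:00, 2016-03-15 21:00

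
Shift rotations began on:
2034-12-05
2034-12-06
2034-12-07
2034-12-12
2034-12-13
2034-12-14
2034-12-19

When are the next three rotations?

2034-12-20, 2034-12-21, 2034-12-26

Every event lands on a Tuesday or Wednesday or Thursday (gaps cycle 1, 1, 5, 1, 1, 5).
So the schedule is: every Tuesday, Wednesday and Thursday.
The following Wednesday is 2034-12-20.
Next Thursday: 2034-12-21.
The following Tuesday is 2034-12-26.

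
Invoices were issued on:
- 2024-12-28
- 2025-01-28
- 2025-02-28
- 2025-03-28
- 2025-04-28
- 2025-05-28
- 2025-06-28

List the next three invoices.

The day-of-month is always 28 (31, 31, 28, 31, 30, 31 days between events).
So this recurs on the 28th of each month.
July 2025: 2025-07-28.
August 2025: 2025-08-28.
Next: September 2025 → 2025-09-28.

2025-07-28, 2025-08-28, 2025-09-28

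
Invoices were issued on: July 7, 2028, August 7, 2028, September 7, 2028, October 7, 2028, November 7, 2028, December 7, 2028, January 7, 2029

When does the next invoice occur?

February 7, 2029

The day-of-month is always 7 (31, 31, 30, 31, 30, 31 days between events).
So this recurs on the 7th of each month.
February 2029: February 7, 2029.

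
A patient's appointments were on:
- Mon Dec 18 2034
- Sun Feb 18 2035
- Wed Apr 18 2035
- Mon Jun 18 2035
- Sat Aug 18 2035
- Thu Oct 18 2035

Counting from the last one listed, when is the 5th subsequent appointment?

Mon Aug 18 2036

Each date is the 18th; the gaps (62, 59, 61, 61, 61) track the month lengths.
The rule is the 18th of every 2 months.
Next: December 2035 → Tue Dec 18 2035.
February 2036: Mon Feb 18 2036.
April 2036: Fri Apr 18 2036.
Next: June 2036 → Wed Jun 18 2036.
August 2036: Mon Aug 18 2036.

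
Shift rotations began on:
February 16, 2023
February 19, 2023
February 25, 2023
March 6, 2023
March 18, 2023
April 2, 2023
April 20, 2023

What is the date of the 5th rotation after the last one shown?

The spacing grows by 3 each time: 3, 6, 9, 12, 15, 18 days.
Next gap: 21 days. April 20, 2023 + 21 days = May 11, 2023.
Next gap: 24 days. May 11, 2023 + 24 days = June 4, 2023.
Next gap: 27 days. June 4, 2023 + 27 days = July 1, 2023.
Next gap: 30 days. July 1, 2023 + 30 days = July 31, 2023.
Next gap: 33 days. July 31, 2023 + 33 days = September 2, 2023.

September 2, 2023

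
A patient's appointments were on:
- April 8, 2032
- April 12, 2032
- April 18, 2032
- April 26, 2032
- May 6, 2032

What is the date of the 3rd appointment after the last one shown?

June 17, 2032

The spacing grows by 2 each time: 4, 6, 8, 10 days.
Next gap: 12 days. May 6, 2032 + 12 days = May 18, 2032.
Next gap: 14 days. May 18, 2032 + 14 days = June 1, 2032.
Next gap: 16 days. June 1, 2032 + 16 days = June 17, 2032.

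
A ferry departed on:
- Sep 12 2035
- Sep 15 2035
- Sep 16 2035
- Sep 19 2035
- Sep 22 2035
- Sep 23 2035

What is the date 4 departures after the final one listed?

Every event lands on a Wednesday or Saturday or Sunday (gaps cycle 3, 1, 3, 3, 1).
So the schedule is: every Wednesday, Saturday and Sunday.
Next Wednesday: Sep 26 2035.
Next Saturday: Sep 29 2035.
Next Sunday: Sep 30 2035.
Next Wednesday: Oct 3 2035.

Oct 3 2035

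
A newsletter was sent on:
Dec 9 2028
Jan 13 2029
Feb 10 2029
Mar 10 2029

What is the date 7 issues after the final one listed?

These are Saturdays at 28- or 35-day spacing (35, 28, 28).
The pattern: 2nd Saturday of the month.
2nd Saturday of April 2029: Apr 14 2029.
May 2029 — 2nd Saturday is May 12 2029.
June 2029 — 2nd Saturday is Jun 9 2029.
July 2029 — 2nd Saturday is Jul 14 2029.
2nd Saturday of August 2029: Aug 11 2029.
2nd Saturday of September 2029: Sep 8 2029.
October 2029 — 2nd Saturday is Oct 13 2029.

Oct 13 2029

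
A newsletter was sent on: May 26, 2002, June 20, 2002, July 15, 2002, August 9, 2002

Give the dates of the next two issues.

September 3, 2002; September 28, 2002

The spacing is 25, 25, 25 days — always 25 days.
August 9, 2002 + 25 days = September 3, 2002.
September 3, 2002 + 25 days = September 28, 2002.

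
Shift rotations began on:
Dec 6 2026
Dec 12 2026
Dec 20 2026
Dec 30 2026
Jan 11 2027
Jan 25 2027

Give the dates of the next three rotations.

Feb 10 2027, Feb 28 2027, Mar 20 2027

Gaps: 6, 8, 10, 12, 14 days — each gap is 2 larger than the previous one.
Next gap: 16 days. Jan 25 2027 + 16 days = Feb 10 2027.
Next gap: 18 days. Feb 10 2027 + 18 days = Feb 28 2027.
Next gap: 20 days. Feb 28 2027 + 20 days = Mar 20 2027.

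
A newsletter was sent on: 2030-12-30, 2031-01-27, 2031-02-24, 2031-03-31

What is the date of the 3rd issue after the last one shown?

2031-06-30

These are Mondays with 28, 28, 35-day gaps.
Each is the final Monday of its month — 2030-12-30 is past the 28th, so '4th Monday' doesn't fit.
April 2031 ends with Monday 2031-04-28.
Last Monday of May 2031: 2031-05-26.
June 2031 ends with Monday 2031-06-30.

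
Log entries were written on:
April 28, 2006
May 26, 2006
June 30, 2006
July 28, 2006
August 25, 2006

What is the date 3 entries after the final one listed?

November 24, 2006

All Fridays; the gaps (28, 35, 28, 28) vary with month length.
This is the last Friday of each month.
September 2006 ends with Friday September 29, 2006.
October 2006 ends with Friday October 27, 2006.
November 2006 ends with Friday November 24, 2006.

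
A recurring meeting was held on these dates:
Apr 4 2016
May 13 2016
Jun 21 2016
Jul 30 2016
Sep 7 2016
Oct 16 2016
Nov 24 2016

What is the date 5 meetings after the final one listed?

The spacing is 39, 39, 39, 39, 39, 39 days — always 39 days.
Nov 24 2016 + 39 days = Jan 2 2017.
Jan 2 2017 + 39 days = Feb 10 2017.
Feb 10 2017 + 39 days = Mar 21 2017.
Mar 21 2017 + 39 days = Apr 29 2017.
Apr 29 2017 + 39 days = Jun 7 2017.

Jun 7 2017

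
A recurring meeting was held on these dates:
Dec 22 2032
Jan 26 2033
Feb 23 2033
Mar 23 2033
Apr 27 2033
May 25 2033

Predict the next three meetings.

Gaps: 35, 28, 28, 35, 28 days — a mix of 28 and 35. Every date is a Wednesday.
Each is the 4th Wednesday of its month.
4th Wednesday of June 2033: Jun 22 2033.
July 2033 — 4th Wednesday is Jul 27 2033.
4th Wednesday of August 2033: Aug 24 2033.

Jun 22 2033, Jul 27 2033, Aug 24 2033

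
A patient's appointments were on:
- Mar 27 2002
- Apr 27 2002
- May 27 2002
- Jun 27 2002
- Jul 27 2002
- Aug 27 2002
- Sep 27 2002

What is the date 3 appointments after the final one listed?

Dec 27 2002

Each date is the 27th; the gaps (31, 30, 31, 30, 31, 31) track the month lengths.
The rule is the 27th of each month.
October 2002: Oct 27 2002.
Next: November 2002 → Nov 27 2002.
Next: December 2002 → Dec 27 2002.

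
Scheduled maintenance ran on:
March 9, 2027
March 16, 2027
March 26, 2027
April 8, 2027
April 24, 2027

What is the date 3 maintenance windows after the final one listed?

Gaps: 7, 10, 13, 16 days — each gap is 3 larger than the previous one.
Next gap: 19 days. April 24, 2027 + 19 days = May 13, 2027.
Next gap: 22 days. May 13, 2027 + 22 days = June 4, 2027.
Next gap: 25 days. June 4, 2027 + 25 days = June 29, 2027.

June 29, 2027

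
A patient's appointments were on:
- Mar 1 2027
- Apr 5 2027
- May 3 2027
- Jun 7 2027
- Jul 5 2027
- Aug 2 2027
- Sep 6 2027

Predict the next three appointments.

Gaps: 35, 28, 35, 28, 28, 35 days — a mix of 28 and 35. Every date is a Monday.
Each is the 1st Monday of its month.
1st Monday of October 2027: Oct 4 2027.
1st Monday of November 2027: Nov 1 2027.
December 2027 — 1st Monday is Dec 6 2027.

Oct 4 2027, Nov 1 2027, Dec 6 2027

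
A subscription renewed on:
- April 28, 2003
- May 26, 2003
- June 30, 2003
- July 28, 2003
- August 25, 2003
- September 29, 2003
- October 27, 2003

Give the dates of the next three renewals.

November 24, 2003; December 29, 2003; January 26, 2004

All Mondays; the gaps (28, 35, 28, 28, 35, 28) vary with month length.
This is the last Monday of each month.
November 2003 ends with Monday November 24, 2003.
December 2003 ends with Monday December 29, 2003.
Last Monday of January 2004: January 26, 2004.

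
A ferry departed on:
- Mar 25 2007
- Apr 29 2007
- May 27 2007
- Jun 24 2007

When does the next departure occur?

All Sundays; the gaps (35, 28, 28) vary with month length.
This is the last Sunday of each month.
Last Sunday of July 2007: Jul 29 2007.

Jul 29 2007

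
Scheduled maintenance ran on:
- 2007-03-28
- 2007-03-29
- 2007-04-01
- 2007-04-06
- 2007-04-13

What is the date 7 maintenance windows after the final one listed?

2007-07-27

The spacing grows by 2 each time: 1, 3, 5, 7 days.
Next gap: 9 days. 2007-04-13 + 9 days = 2007-04-22.
Next gap: 11 days. 2007-04-22 + 11 days = 2007-05-03.
Next gap: 13 days. 2007-05-03 + 13 days = 2007-05-16.
Next gap: 15 days. 2007-05-16 + 15 days = 2007-05-31.
Next gap: 17 days. 2007-05-31 + 17 days = 2007-06-17.
Next gap: 19 days. 2007-06-17 + 19 days = 2007-07-06.
Next gap: 21 days. 2007-07-06 + 21 days = 2007-07-27.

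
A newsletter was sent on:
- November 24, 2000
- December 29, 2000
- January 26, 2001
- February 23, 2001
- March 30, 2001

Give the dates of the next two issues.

April 27, 2001; May 25, 2001

These are Fridays with 35, 28, 28, 35-day gaps.
Each is the final Friday of its month — December 29, 2000 is past the 28th, so '4th Friday' doesn't fit.
Last Friday of April 2001: April 27, 2001.
Last Friday of May 2001: May 25, 2001.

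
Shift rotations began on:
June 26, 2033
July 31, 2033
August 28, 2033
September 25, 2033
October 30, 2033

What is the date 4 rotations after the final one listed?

All Sundays; the gaps (35, 28, 28, 35) vary with month length.
This is the last Sunday of each month.
November 2033 ends with Sunday November 27, 2033.
Last Sunday of December 2033: December 25, 2033.
Last Sunday of January 2034: January 29, 2034.
Last Sunday of February 2034: February 26, 2034.

February 26, 2034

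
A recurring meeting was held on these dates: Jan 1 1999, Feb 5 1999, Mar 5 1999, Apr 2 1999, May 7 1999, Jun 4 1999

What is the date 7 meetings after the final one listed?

These are Fridays at 28- or 35-day spacing (35, 28, 28, 35, 28).
The pattern: 1st Friday of the month.
July 1999 — 1st Friday is Jul 2 1999.
1st Friday of August 1999: Aug 6 1999.
September 1999 — 1st Friday is Sep 3 1999.
1st Friday of October 1999: Oct 1 1999.
November 1999 — 1st Friday is Nov 5 1999.
1st Friday of December 1999: Dec 3 1999.
1st Friday of January 2000: Jan 7 2000.

Jan 7 2000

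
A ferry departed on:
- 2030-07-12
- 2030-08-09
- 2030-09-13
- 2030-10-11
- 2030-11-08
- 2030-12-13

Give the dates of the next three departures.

All dates are Fridays, 28, 35, 28, 28, 35 days apart.
Specifically, the 2nd Friday of each month.
January 2031 — 2nd Friday is 2031-01-10.
2nd Friday of February 2031: 2031-02-14.
2nd Friday of March 2031: 2031-03-14.

2031-01-10, 2031-02-14, 2031-03-14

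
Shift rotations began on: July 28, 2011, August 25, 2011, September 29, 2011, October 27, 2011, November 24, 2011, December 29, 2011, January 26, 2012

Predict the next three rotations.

These are Thursdays with 28, 35, 28, 28, 35, 28-day gaps.
Each is the final Thursday of its month — September 29, 2011 is past the 28th, so '4th Thursday' doesn't fit.
February 2012 ends with Thursday February 23, 2012.
March 2012 ends with Thursday March 29, 2012.
April 2012 ends with Thursday April 26, 2012.

February 23, 2012; March 29, 2012; April 26, 2012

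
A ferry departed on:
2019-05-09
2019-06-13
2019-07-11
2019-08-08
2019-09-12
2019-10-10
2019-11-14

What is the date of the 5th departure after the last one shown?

These are Thursdays at 28- or 35-day spacing (35, 28, 28, 35, 28, 35).
The pattern: 2nd Thursday of the month.
December 2019 — 2nd Thursday is 2019-12-12.
January 2020 — 2nd Thursday is 2020-01-09.
February 2020 — 2nd Thursday is 2020-02-13.
2nd Thursday of March 2020: 2020-03-12.
2nd Thursday of April 2020: 2020-04-09.

2020-04-09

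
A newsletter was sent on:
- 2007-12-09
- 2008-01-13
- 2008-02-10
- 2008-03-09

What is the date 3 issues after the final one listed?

2008-06-08

All dates are Sundays, 35, 28, 28 days apart.
Specifically, the 2nd Sunday of each month.
2nd Sunday of April 2008: 2008-04-13.
2nd Sunday of May 2008: 2008-05-11.
June 2008 — 2nd Sunday is 2008-06-08.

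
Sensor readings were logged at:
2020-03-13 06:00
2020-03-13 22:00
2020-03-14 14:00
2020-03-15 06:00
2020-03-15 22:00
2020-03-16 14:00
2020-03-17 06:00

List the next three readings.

Spacing: 16, 16, 16, 16, 16, 16 h — constant 16 h.
2020-03-17 06:00 + 16 h = 2020-03-17 22:00.
2020-03-17 22:00 + 16 h = 2020-03-18 14:00.
2020-03-18 14:00 + 16 h = 2020-03-19 06:00.

2020-03-17 22:00, 2020-03-18 14:00, 2020-03-19 06:00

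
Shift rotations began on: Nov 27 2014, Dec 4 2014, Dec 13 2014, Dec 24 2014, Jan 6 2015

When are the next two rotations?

Jan 21 2015, Feb 7 2015

Intervals are 7, 9, 11, 13 days — an arithmetic progression with common difference 2.
Next gap: 15 days. Jan 6 2015 + 15 days = Jan 21 2015.
Next gap: 17 days. Jan 21 2015 + 17 days = Feb 7 2015.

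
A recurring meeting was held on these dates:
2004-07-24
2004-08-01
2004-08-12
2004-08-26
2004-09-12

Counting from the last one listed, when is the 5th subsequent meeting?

2005-01-20

The spacing grows by 3 each time: 8, 11, 14, 17 days.
Next gap: 20 days. 2004-09-12 + 20 days = 2004-10-02.
Next gap: 23 days. 2004-10-02 + 23 days = 2004-10-25.
Next gap: 26 days. 2004-10-25 + 26 days = 2004-11-20.
Next gap: 29 days. 2004-11-20 + 29 days = 2004-12-19.
Next gap: 32 days. 2004-12-19 + 32 days = 2005-01-20.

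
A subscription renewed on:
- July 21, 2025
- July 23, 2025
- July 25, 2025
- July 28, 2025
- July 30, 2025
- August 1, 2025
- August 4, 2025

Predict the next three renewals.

August 6, 2025; August 8, 2025; August 11, 2025

The gap pattern 2, 2, 3, 2, 2, 3 repeats every 3 events.
These are the Mondays, Wednesdays and Fridays of each week.
The following Wednesday is August 6, 2025.
The following Friday is August 8, 2025.
Next Monday: August 11, 2025.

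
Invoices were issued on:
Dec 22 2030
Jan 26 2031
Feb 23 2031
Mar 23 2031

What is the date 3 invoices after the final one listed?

Jun 22 2031

Gaps: 35, 28, 28 days — a mix of 28 and 35. Every date is a Sunday.
Each is the 4th Sunday of its month.
April 2031 — 4th Sunday is Apr 27 2031.
May 2031 — 4th Sunday is May 25 2031.
4th Sunday of June 2031: Jun 22 2031.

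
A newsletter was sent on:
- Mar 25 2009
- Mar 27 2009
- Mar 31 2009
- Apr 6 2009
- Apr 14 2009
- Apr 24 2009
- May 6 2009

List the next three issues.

May 20 2009, Jun 5 2009, Jun 23 2009

The spacing grows by 2 each time: 2, 4, 6, 8, 10, 12 days.
Next gap: 14 days. May 6 2009 + 14 days = May 20 2009.
Next gap: 16 days. May 20 2009 + 16 days = Jun 5 2009.
Next gap: 18 days. Jun 5 2009 + 18 days = Jun 23 2009.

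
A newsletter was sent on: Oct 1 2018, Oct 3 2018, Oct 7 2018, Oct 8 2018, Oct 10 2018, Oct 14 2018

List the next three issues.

The gap pattern 2, 4, 1, 2, 4 repeats every 3 events.
These are the Mondays, Wednesdays and Sundays of each week.
Next Monday: Oct 15 2018.
The following Wednesday is Oct 17 2018.
Next Sunday: Oct 21 2018.

Oct 15 2018, Oct 17 2018, Oct 21 2018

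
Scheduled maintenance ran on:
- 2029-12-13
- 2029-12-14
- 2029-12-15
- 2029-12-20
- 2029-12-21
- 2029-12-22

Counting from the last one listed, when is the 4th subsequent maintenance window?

2030-01-03

Gaps: 1, 1, 5, 1, 1 days — not constant, but cyclic with period 3.
The events fall on every Thursday, Friday and Saturday.
Next Thursday: 2029-12-27.
Next Friday: 2029-12-28.
Next Saturday: 2029-12-29.
Next Thursday: 2030-01-03.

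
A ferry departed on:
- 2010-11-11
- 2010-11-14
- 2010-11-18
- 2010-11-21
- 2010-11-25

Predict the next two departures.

2010-11-28, 2010-12-02

Every event lands on a Thursday or Sunday (gaps cycle 3, 4, 3, 4).
So the schedule is: every Thursday and Sunday.
Next Sunday: 2010-11-28.
Next Thursday: 2010-12-02.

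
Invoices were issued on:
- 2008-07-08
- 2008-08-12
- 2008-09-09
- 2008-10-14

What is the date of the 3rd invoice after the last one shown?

Gaps: 35, 28, 35 days — a mix of 28 and 35. Every date is a Tuesday.
Each is the 2nd Tuesday of its month.
2nd Tuesday of November 2008: 2008-11-11.
December 2008 — 2nd Tuesday is 2008-12-09.
January 2009 — 2nd Tuesday is 2009-01-13.

2009-01-13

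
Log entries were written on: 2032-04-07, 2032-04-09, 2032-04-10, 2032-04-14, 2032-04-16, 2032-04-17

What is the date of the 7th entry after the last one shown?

Gaps: 2, 1, 4, 2, 1 days — not constant, but cyclic with period 3.
The events fall on every Wednesday, Friday and Saturday.
Next Wednesday: 2032-04-21.
Next Friday: 2032-04-23.
Next Saturday: 2032-04-24.
The following Wednesday is 2032-04-28.
The following Friday is 2032-04-30.
Next Saturday: 2032-05-01.
The following Wednesday is 2032-05-05.

2032-05-05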